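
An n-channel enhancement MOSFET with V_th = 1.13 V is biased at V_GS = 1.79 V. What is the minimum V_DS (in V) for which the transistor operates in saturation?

V_DS,sat = 0.660 V

The boundary between triode and saturation is V_DS = V_GS − V_th = V_ov.
V_ov = 1.79 − 1.13 = 0.66 V.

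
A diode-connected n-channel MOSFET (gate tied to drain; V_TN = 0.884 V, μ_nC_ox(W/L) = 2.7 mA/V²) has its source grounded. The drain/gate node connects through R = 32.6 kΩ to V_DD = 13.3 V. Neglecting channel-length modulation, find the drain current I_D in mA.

I_D = 0.365 mA

With gate tied to drain, V_GS = V_DS ≥ V_GS − V_TN, so the device is in saturation.
KCL at the drain: ½ k_n (V_GS − V_TN)² = (V_DD − V_GS)/R.
Let x = V_GS − 0.884. Then 44 x² + x − 12.42 = 0, giving x = 0.52 V (positive root), so V_GS = 1.4 V.
I_D = (V_DD − V_GS)/R = (13.3 − 1.4) / 32.6 = 0.365 mA.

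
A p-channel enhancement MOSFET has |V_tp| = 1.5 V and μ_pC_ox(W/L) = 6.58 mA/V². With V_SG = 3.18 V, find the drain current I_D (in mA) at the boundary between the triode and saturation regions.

I_D = 9.29 mA

At the boundary V_SD = V_ov = V_SG − |V_tp| = 3.18 − 1.5 = 1.68 V.
I_D = ½ k_p V_ov² = 0.5 × 6.58 × 1.68² = 9.29 mA.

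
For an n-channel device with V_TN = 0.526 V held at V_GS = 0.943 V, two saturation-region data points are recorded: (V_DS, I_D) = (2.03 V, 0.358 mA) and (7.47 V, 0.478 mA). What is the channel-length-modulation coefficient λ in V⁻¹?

λ = 0.0704 V⁻¹

With V_GS fixed, I_D ∝ (1 + λ V_DS) in saturation, so I_D2/I_D1 = (1 + λ V_DS2)/(1 + λ V_DS1).
0.478/0.358 = 1.335 = (1 + 7.47 λ)/(1 + 2.03 λ).
Solving: λ (I_D1 V_DS2 − I_D2 V_DS1) = I_D2 − I_D1, so λ = (0.478 − 0.358) / (0.358 × 7.47 − 0.478 × 2.03) = 0.12 / 1.7 = 0.0704 V⁻¹.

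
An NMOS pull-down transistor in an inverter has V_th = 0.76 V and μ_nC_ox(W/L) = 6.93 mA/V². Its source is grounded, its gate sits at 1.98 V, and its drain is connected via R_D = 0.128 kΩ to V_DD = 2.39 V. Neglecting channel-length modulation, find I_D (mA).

I_D = 5.16 mA

V_GS = V_G = 1.98 V, so V_ov = 1.98 − 0.76 = 1.22 V.
Assume saturation: I_D = ½ k_n V_ov² = 0.5 × 6.93 × 1.22² = 5.16 mA, giving V_DS = V_DD − I_D R_D = 2.39 − 5.16 × 0.128 = 1.73 V.
V_DS = 1.73 V ≥ V_ov = 1.22 V, confirming saturation.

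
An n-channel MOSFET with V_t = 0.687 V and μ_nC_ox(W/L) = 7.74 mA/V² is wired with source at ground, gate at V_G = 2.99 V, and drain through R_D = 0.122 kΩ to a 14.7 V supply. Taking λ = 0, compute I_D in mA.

I_D = 20.5 mA

V_GS = V_G = 2.99 V, so V_ov = 2.99 − 0.687 = 2.3 V.
Assume saturation: I_D = ½ k_n V_ov² = 0.5 × 7.74 × 2.3² = 20.5 mA, giving V_DS = V_DD − I_D R_D = 14.7 − 20.5 × 0.122 = 12.2 V.
V_DS = 12.2 V ≥ V_ov = 2.3 V, confirming saturation.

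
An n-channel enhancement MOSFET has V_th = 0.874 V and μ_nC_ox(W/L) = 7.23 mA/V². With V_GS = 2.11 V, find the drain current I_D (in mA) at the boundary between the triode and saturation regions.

I_D = 5.52 mA

At the boundary V_DS = V_ov = V_GS − V_th = 2.11 − 0.874 = 1.24 V.
I_D = ½ k_n V_ov² = 0.5 × 7.23 × 1.24² = 5.52 mA.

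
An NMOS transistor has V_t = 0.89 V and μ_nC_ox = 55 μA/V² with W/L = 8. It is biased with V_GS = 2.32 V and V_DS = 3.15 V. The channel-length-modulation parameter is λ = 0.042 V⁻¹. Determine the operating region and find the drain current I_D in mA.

k_n = μ_nC_ox · (W/L) = 0.44 mA/V².
V_ov = V_GS − V_t = 2.32 − 0.89 = 1.43 V.
Since V_DS = 3.15 V ≥ V_ov = 1.43 V, the device is in saturation.
I_D = ½ k_n V_ov² (1 + λ V_DS) = 0.5 × 0.44 × 1.43² × (1 + 0.042 × 3.15) = 0.509 mA.

Saturation; I_D = 0.509 mA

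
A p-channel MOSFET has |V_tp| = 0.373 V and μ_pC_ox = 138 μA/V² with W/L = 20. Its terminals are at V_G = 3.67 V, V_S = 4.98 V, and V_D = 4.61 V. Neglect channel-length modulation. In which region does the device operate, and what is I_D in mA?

V_SG = V_S − V_G = 4.98 − 3.67 = 1.31 V; V_SD = V_S − V_D = 4.98 − 4.61 = 0.37 V.
k_p = μ_pC_ox · (W/L) = 2.76 mA/V².
V_ov = V_SG − |V_tp| = 1.31 − 0.373 = 0.937 V.
Since V_SD = 0.37 V < V_ov = 0.937 V, the device is in the triode region.
I_D = k_p [V_ov · V_SD − ½ V_SD²] = 2.76 × [0.937 × 0.37 − 0.5 × 0.37²] = 0.768 mA.

Triode; I_D = 0.768 mA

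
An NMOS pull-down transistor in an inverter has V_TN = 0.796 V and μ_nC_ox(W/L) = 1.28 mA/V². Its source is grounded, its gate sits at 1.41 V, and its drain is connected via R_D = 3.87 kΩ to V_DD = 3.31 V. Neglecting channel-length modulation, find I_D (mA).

I_D = 0.241 mA

V_GS = V_G = 1.41 V, so V_ov = 1.41 − 0.796 = 0.614 V.
Assume saturation: I_D = ½ k_n V_ov² = 0.5 × 1.28 × 0.614² = 0.241 mA, giving V_DS = V_DD − I_D R_D = 3.31 − 0.241 × 3.87 = 2.38 V.
V_DS = 2.38 V ≥ V_ov = 0.614 V, confirming saturation.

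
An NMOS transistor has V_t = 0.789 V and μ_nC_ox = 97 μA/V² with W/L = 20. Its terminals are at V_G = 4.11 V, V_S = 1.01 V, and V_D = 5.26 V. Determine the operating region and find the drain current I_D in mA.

Saturation; I_D = 5.18 mA

V_GS = V_G − V_S = 4.11 − 1.01 = 3.1 V; V_DS = V_D − V_S = 5.26 − 1.01 = 4.25 V.
k_n = μ_nC_ox · (W/L) = 1.94 mA/V².
V_ov = V_GS − V_t = 3.1 − 0.789 = 2.31 V.
Since V_DS = 4.25 V ≥ V_ov = 2.31 V, the device is in saturation.
I_D = ½ k_n V_ov² = 0.5 × 1.94 × 2.31² = 5.18 mA.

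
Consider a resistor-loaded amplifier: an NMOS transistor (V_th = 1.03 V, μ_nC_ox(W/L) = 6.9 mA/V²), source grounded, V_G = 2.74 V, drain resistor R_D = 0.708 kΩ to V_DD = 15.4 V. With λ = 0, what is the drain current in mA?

I_D = 10.1 mA

V_GS = V_G = 2.74 V, so V_ov = 2.74 − 1.03 = 1.71 V.
Assume saturation: I_D = ½ k_n V_ov² = 0.5 × 6.9 × 1.71² = 10.1 mA, giving V_DS = V_DD − I_D R_D = 15.4 − 10.1 × 0.708 = 8.26 V.
V_DS = 8.26 V ≥ V_ov = 1.71 V, confirming saturation.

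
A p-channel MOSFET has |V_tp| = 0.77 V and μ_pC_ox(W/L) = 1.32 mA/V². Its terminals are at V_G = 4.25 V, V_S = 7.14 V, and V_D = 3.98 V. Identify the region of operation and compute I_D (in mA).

Saturation; I_D = 2.97 mA

V_SG = V_S − V_G = 7.14 − 4.25 = 2.89 V; V_SD = V_S − V_D = 7.14 − 3.98 = 3.16 V.
V_ov = V_SG − |V_tp| = 2.89 − 0.77 = 2.12 V.
Since V_SD = 3.16 V ≥ V_ov = 2.12 V, the device is in saturation.
I_D = ½ k_p V_ov² = 0.5 × 1.32 × 2.12² = 2.97 mA.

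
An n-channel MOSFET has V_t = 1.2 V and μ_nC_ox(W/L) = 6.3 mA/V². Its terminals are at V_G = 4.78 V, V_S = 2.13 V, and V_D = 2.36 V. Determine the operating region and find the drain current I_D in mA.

Triode; I_D = 1.93 mA

V_GS = V_G − V_S = 4.78 − 2.13 = 2.65 V; V_DS = V_D − V_S = 2.36 − 2.13 = 0.23 V.
V_ov = V_GS − V_t = 2.65 − 1.2 = 1.45 V.
Since V_DS = 0.23 V < V_ov = 1.45 V, the device is in the triode region.
I_D = k_n [V_ov · V_DS − ½ V_DS²] = 6.3 × [1.45 × 0.23 − 0.5 × 0.23²] = 1.93 mA.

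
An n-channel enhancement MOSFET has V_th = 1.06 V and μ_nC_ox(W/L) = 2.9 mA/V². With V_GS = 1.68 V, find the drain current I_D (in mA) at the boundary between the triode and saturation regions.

At the boundary V_DS = V_ov = V_GS − V_th = 1.68 − 1.06 = 0.62 V.
I_D = ½ k_n V_ov² = 0.5 × 2.9 × 0.62² = 0.557 mA.

I_D = 0.557 mA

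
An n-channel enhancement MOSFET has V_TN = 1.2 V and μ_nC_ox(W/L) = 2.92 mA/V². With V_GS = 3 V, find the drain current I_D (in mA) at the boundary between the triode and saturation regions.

At the boundary V_DS = V_ov = V_GS − V_TN = 3 − 1.2 = 1.8 V.
I_D = ½ k_n V_ov² = 0.5 × 2.92 × 1.8² = 4.73 mA.

I_D = 4.73 mA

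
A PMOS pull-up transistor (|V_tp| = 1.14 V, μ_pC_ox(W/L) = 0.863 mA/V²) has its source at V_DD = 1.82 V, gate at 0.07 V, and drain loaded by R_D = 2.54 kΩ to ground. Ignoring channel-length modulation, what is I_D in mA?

I_D = 0.161 mA

V_SG = V_DD − V_G = 1.82 − 0.07 = 1.75 V, so V_ov = 1.75 − 1.14 = 0.61 V.
Assume saturation: I_D = ½ k_p V_ov² = 0.5 × 0.863 × 0.61² = 0.161 mA, giving V_SD = V_DD − I_D R_D = 1.82 − 0.161 × 2.54 = 1.41 V.
V_SD = 1.41 V ≥ V_ov = 0.61 V, confirming saturation.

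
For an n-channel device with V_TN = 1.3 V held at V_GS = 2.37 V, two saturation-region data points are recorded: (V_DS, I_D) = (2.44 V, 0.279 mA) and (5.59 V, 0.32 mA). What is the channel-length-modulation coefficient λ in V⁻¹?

With V_GS fixed, I_D ∝ (1 + λ V_DS) in saturation, so I_D2/I_D1 = (1 + λ V_DS2)/(1 + λ V_DS1).
0.32/0.279 = 1.147 = (1 + 5.59 λ)/(1 + 2.44 λ).
Solving: λ (I_D1 V_DS2 − I_D2 V_DS1) = I_D2 − I_D1, so λ = (0.32 − 0.279) / (0.279 × 5.59 − 0.32 × 2.44) = 0.041 / 0.779 = 0.0526 V⁻¹.

λ = 0.0526 V⁻¹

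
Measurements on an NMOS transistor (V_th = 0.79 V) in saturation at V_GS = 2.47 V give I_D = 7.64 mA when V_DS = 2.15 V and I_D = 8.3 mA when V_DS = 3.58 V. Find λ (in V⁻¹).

λ = 0.0694 V⁻¹

With V_GS fixed, I_D ∝ (1 + λ V_DS) in saturation, so I_D2/I_D1 = (1 + λ V_DS2)/(1 + λ V_DS1).
8.3/7.64 = 1.086 = (1 + 3.58 λ)/(1 + 2.15 λ).
Solving: λ (I_D1 V_DS2 − I_D2 V_DS1) = I_D2 − I_D1, so λ = (8.3 − 7.64) / (7.64 × 3.58 − 8.3 × 2.15) = 0.66 / 9.51 = 0.0694 V⁻¹.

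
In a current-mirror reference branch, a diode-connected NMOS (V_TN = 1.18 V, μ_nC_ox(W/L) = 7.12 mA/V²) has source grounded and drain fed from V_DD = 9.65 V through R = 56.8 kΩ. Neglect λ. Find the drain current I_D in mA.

I_D = 0.146 mA

With gate tied to drain, V_GS = V_DS ≥ V_GS − V_TN, so the device is in saturation.
KCL at the drain: ½ k_n (V_GS − V_TN)² = (V_DD − V_GS)/R.
Let x = V_GS − 1.18. Then 202 x² + x − 8.47 = 0, giving x = 0.202 V (positive root), so V_GS = 1.38 V.
I_D = (V_DD − V_GS)/R = (9.65 − 1.38) / 56.8 = 0.146 mA.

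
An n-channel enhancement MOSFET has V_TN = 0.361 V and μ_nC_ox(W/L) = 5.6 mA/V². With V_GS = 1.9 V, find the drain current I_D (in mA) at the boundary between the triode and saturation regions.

At the boundary V_DS = V_ov = V_GS − V_TN = 1.9 − 0.361 = 1.54 V.
I_D = ½ k_n V_ov² = 0.5 × 5.6 × 1.54² = 6.63 mA.

I_D = 6.63 mA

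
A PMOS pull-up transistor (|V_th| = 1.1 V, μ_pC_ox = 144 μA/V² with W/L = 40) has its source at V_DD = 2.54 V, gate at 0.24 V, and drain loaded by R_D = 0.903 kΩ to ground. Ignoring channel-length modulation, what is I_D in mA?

I_D = 2.36 mA

V_SG = V_DD − V_G = 2.54 − 0.24 = 2.3 V, so V_ov = 2.3 − 1.1 = 1.2 V.
k_p = μ_pC_ox · (W/L) = 5.76 mA/V².
Assume saturation: I_D = ½ k_p V_ov² = 0.5 × 5.76 × 1.2² = 4.15 mA, giving V_SD = V_DD − I_D R_D = 2.54 − 4.15 × 0.903 = -1.2 V.
But -1.2 V < V_ov = 1.2 V, so the device is actually in triode.
In triode I_D = k_p[V_ov V_SD − ½ V_SD²] and I_D = (V_DD − V_SD)/R_D. Equating: 2.6 V_SD² − 7.242 V_SD + 2.54 = 0, giving V_SD = 0.412 V (the root below V_ov).
I_D = (2.54 − 0.412) / 0.903 = 2.36 mA.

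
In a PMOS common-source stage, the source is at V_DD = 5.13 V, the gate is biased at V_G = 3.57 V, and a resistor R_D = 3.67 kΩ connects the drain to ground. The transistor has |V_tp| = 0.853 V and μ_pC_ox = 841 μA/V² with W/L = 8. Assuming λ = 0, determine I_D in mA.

I_D = 1.30 mA

V_SG = V_DD − V_G = 5.13 − 3.57 = 1.56 V, so V_ov = 1.56 − 0.853 = 0.707 V.
k_p = μ_pC_ox · (W/L) = 6.728 mA/V².
Assume saturation: I_D = ½ k_p V_ov² = 0.5 × 6.728 × 0.707² = 1.68 mA, giving V_SD = V_DD − I_D R_D = 5.13 − 1.68 × 3.67 = -1.04 V.
But -1.04 V < V_ov = 0.707 V, so the device is actually in triode.
In triode I_D = k_p[V_ov V_SD − ½ V_SD²] and I_D = (V_DD − V_SD)/R_D. Equating: 12.3 V_SD² − 18.46 V_SD + 5.13 = 0, giving V_SD = 0.369 V (the root below V_ov).
I_D = (5.13 − 0.369) / 3.67 = 1.3 mA.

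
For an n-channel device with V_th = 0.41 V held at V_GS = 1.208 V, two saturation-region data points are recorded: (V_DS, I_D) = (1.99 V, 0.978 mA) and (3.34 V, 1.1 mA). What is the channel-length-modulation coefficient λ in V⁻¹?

With V_GS fixed, I_D ∝ (1 + λ V_DS) in saturation, so I_D2/I_D1 = (1 + λ V_DS2)/(1 + λ V_DS1).
1.1/0.978 = 1.125 = (1 + 3.34 λ)/(1 + 1.99 λ).
Solving: λ (I_D1 V_DS2 − I_D2 V_DS1) = I_D2 − I_D1, so λ = (1.1 − 0.978) / (0.978 × 3.34 − 1.1 × 1.99) = 0.122 / 1.08 = 0.113 V⁻¹.

λ = 0.113 V⁻¹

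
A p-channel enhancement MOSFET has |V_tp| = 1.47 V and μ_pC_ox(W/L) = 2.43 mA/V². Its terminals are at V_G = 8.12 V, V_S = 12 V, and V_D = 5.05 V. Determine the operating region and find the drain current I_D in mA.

V_SG = V_S − V_G = 12 − 8.12 = 3.88 V; V_SD = V_S − V_D = 12 − 5.05 = 6.95 V.
V_ov = V_SG − |V_tp| = 3.88 − 1.47 = 2.41 V.
Since V_SD = 6.95 V ≥ V_ov = 2.41 V, the device is in saturation.
I_D = ½ k_p V_ov² = 0.5 × 2.43 × 2.41² = 7.06 mA.

Saturation; I_D = 7.06 mA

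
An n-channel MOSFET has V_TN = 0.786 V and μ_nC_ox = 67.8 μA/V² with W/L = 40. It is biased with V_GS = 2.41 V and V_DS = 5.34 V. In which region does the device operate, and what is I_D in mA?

Saturation; I_D = 3.58 mA

k_n = μ_nC_ox · (W/L) = 2.712 mA/V².
V_ov = V_GS − V_TN = 2.41 − 0.786 = 1.62 V.
Since V_DS = 5.34 V ≥ V_ov = 1.62 V, the device is in saturation.
I_D = ½ k_n V_ov² = 0.5 × 2.712 × 1.62² = 3.58 mA.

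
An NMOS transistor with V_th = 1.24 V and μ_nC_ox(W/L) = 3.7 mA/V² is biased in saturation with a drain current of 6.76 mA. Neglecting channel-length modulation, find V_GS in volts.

V_GS = 3.15 V

In saturation I_D = ½ k_n (V_GS − V_th)², so V_GS − V_th = √(2 I_D / k_n) = √(2 × 6.76 / 3.7) = 1.91 V.
V_GS = 1.24 + 1.91 = 3.15 V.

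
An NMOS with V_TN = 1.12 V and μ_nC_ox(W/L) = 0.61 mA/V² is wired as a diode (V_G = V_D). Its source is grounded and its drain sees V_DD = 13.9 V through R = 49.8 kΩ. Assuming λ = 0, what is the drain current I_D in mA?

I_D = 0.239 mA

With gate tied to drain, V_GS = V_DS ≥ V_GS − V_TN, so the device is in saturation.
KCL at the drain: ½ k_n (V_GS − V_TN)² = (V_DD − V_GS)/R.
Let x = V_GS − 1.12. Then 15.2 x² + x − 12.78 = 0, giving x = 0.885 V (positive root), so V_GS = 2 V.
I_D = (V_DD − V_GS)/R = (13.9 − 2) / 49.8 = 0.239 mA.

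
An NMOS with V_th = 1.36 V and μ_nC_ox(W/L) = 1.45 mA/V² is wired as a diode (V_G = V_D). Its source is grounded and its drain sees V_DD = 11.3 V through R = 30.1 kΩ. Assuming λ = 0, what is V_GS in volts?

V_GS = 2.01 V

With gate tied to drain, V_GS = V_DS ≥ V_GS − V_th, so the device is in saturation.
KCL at the drain: ½ k_n (V_GS − V_th)² = (V_DD − V_GS)/R.
Let x = V_GS − 1.36. Then 21.8 x² + x − 9.94 = 0, giving x = 0.652 V (positive root), so V_GS = 2.01 V.
I_D = (V_DD − V_GS)/R = (11.3 − 2.01) / 30.1 = 0.309 mA.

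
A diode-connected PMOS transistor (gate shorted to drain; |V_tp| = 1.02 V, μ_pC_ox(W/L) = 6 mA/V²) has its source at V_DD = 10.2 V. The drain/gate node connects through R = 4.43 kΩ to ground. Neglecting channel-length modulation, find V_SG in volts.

V_SG = 1.81 V

With gate tied to drain, V_SG = V_SD ≥ V_SG − |V_tp|, so the device is in saturation.
KCL at the drain: ½ k_p (V_SG − |V_tp|)² = (V_DD − V_SG)/R.
Let x = V_SG − 1.02. Then 13.3 x² + x − 9.18 = 0, giving x = 0.794 V (positive root), so V_SG = 1.81 V.
I_D = (V_DD − V_SG)/R = (10.2 − 1.81) / 4.43 = 1.89 mA.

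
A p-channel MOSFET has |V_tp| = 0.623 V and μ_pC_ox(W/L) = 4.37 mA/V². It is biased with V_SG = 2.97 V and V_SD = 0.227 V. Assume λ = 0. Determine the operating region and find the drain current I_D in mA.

Triode; I_D = 2.22 mA

V_ov = V_SG − |V_tp| = 2.97 − 0.623 = 2.35 V.
Since V_SD = 0.227 V < V_ov = 2.35 V, the device is in the triode region.
I_D = k_p [V_ov · V_SD − ½ V_SD²] = 4.37 × [2.35 × 0.227 − 0.5 × 0.227²] = 2.22 mA.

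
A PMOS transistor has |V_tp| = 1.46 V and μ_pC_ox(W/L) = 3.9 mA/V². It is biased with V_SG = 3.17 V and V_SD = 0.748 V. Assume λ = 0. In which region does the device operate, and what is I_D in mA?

V_ov = V_SG − |V_tp| = 3.17 − 1.46 = 1.71 V.
Since V_SD = 0.748 V < V_ov = 1.71 V, the device is in the triode region.
I_D = k_p [V_ov · V_SD − ½ V_SD²] = 3.9 × [1.71 × 0.748 − 0.5 × 0.748²] = 3.9 mA.

Triode; I_D = 3.90 mA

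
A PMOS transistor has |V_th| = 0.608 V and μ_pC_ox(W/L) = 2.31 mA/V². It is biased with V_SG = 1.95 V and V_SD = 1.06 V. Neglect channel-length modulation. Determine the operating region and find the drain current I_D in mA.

Triode; I_D = 1.99 mA

V_ov = V_SG − |V_th| = 1.95 − 0.608 = 1.34 V.
Since V_SD = 1.06 V < V_ov = 1.34 V, the device is in the triode region.
I_D = k_p [V_ov · V_SD − ½ V_SD²] = 2.31 × [1.34 × 1.06 − 0.5 × 1.06²] = 1.99 mA.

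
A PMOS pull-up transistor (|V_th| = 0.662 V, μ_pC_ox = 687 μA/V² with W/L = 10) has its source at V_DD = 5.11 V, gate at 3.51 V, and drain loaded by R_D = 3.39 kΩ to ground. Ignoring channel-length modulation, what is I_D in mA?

V_SG = V_DD − V_G = 5.11 − 3.51 = 1.6 V, so V_ov = 1.6 − 0.662 = 0.938 V.
k_p = μ_pC_ox · (W/L) = 6.87 mA/V².
Assume saturation: I_D = ½ k_p V_ov² = 0.5 × 6.87 × 0.938² = 3.02 mA, giving V_SD = V_DD − I_D R_D = 5.11 − 3.02 × 3.39 = -5.14 V.
But -5.14 V < V_ov = 0.938 V, so the device is actually in triode.
In triode I_D = k_p[V_ov V_SD − ½ V_SD²] and I_D = (V_DD − V_SD)/R_D. Equating: 11.6 V_SD² − 22.85 V_SD + 5.11 = 0, giving V_SD = 0.257 V (the root below V_ov).
I_D = (5.11 − 0.257) / 3.39 = 1.43 mA.

I_D = 1.43 mA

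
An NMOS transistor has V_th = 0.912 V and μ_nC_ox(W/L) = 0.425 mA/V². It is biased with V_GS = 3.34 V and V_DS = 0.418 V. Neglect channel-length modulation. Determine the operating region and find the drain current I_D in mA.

V_ov = V_GS − V_th = 3.34 − 0.912 = 2.43 V.
Since V_DS = 0.418 V < V_ov = 2.43 V, the device is in the triode region.
I_D = k_n [V_ov · V_DS − ½ V_DS²] = 0.425 × [2.43 × 0.418 − 0.5 × 0.418²] = 0.394 mA.

Triode; I_D = 0.394 mA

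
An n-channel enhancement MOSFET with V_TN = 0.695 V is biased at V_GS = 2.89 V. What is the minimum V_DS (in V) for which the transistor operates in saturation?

The boundary between triode and saturation is V_DS = V_GS − V_TN = V_ov.
V_ov = 2.89 − 0.695 = 2.2 V.

V_DS,sat = 2.20 V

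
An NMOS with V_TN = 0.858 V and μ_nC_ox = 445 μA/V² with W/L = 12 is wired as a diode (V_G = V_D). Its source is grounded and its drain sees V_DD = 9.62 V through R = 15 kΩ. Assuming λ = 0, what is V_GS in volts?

V_GS = 1.31 V

With gate tied to drain, V_GS = V_DS ≥ V_GS − V_TN, so the device is in saturation.
k_n = μ_nC_ox · (W/L) = 5.34 mA/V².
KCL at the drain: ½ k_n (V_GS − V_TN)² = (V_DD − V_GS)/R.
Let x = V_GS − 0.858. Then 40 x² + x − 8.762 = 0, giving x = 0.455 V (positive root), so V_GS = 1.31 V.
I_D = (V_DD − V_GS)/R = (9.62 − 1.31) / 15 = 0.554 mA.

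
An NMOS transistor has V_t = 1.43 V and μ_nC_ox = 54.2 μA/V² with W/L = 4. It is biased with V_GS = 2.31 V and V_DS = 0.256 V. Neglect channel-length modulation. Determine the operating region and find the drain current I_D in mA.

Triode; I_D = 0.0417 mA

k_n = μ_nC_ox · (W/L) = 0.2168 mA/V².
V_ov = V_GS − V_t = 2.31 − 1.43 = 0.88 V.
Since V_DS = 0.256 V < V_ov = 0.88 V, the device is in the triode region.
I_D = k_n [V_ov · V_DS − ½ V_DS²] = 0.2168 × [0.88 × 0.256 − 0.5 × 0.256²] = 0.0417 mA.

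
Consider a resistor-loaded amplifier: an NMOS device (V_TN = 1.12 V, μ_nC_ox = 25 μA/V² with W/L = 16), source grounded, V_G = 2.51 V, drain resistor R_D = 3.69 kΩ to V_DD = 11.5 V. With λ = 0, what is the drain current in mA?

I_D = 0.386 mA

V_GS = V_G = 2.51 V, so V_ov = 2.51 − 1.12 = 1.39 V.
k_n = μ_nC_ox · (W/L) = 0.4 mA/V².
Assume saturation: I_D = ½ k_n V_ov² = 0.5 × 0.4 × 1.39² = 0.386 mA, giving V_DS = V_DD − I_D R_D = 11.5 − 0.386 × 3.69 = 10.1 V.
V_DS = 10.1 V ≥ V_ov = 1.39 V, confirming saturation.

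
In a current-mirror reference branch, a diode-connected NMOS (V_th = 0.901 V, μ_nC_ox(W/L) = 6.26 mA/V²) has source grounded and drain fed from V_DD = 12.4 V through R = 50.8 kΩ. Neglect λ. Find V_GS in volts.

With gate tied to drain, V_GS = V_DS ≥ V_GS − V_th, so the device is in saturation.
KCL at the drain: ½ k_n (V_GS − V_th)² = (V_DD − V_GS)/R.
Let x = V_GS − 0.901. Then 159 x² + x − 11.5 = 0, giving x = 0.266 V (positive root), so V_GS = 1.17 V.
I_D = (V_DD − V_GS)/R = (12.4 − 1.17) / 50.8 = 0.221 mA.

V_GS = 1.17 V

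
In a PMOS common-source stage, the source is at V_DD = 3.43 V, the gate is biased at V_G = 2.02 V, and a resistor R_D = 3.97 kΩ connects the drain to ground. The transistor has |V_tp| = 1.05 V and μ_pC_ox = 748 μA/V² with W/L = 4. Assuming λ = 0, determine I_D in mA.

I_D = 0.194 mA

V_SG = V_DD − V_G = 3.43 − 2.02 = 1.41 V, so V_ov = 1.41 − 1.05 = 0.36 V.
k_p = μ_pC_ox · (W/L) = 2.992 mA/V².
Assume saturation: I_D = ½ k_p V_ov² = 0.5 × 2.992 × 0.36² = 0.194 mA, giving V_SD = V_DD − I_D R_D = 3.43 − 0.194 × 3.97 = 2.66 V.
V_SD = 2.66 V ≥ V_ov = 0.36 V, confirming saturation.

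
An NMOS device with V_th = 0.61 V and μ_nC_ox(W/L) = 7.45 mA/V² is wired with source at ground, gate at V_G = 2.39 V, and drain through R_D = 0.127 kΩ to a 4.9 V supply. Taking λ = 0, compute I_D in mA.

V_GS = V_G = 2.39 V, so V_ov = 2.39 − 0.61 = 1.78 V.
Assume saturation: I_D = ½ k_n V_ov² = 0.5 × 7.45 × 1.78² = 11.8 mA, giving V_DS = V_DD − I_D R_D = 4.9 − 11.8 × 0.127 = 3.4 V.
V_DS = 3.4 V ≥ V_ov = 1.78 V, confirming saturation.

I_D = 11.8 mA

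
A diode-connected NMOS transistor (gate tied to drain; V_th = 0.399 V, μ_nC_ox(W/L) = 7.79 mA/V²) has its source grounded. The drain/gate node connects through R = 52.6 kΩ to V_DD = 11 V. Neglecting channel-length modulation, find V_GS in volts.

V_GS = 0.624 V

With gate tied to drain, V_GS = V_DS ≥ V_GS − V_th, so the device is in saturation.
KCL at the drain: ½ k_n (V_GS − V_th)² = (V_DD − V_GS)/R.
Let x = V_GS − 0.399. Then 205 x² + x − 10.6 = 0, giving x = 0.225 V (positive root), so V_GS = 0.624 V.
I_D = (V_DD − V_GS)/R = (11 − 0.624) / 52.6 = 0.197 mA.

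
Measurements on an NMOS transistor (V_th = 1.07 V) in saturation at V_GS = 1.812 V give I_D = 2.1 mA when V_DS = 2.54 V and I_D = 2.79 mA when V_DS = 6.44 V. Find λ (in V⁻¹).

λ = 0.107 V⁻¹

With V_GS fixed, I_D ∝ (1 + λ V_DS) in saturation, so I_D2/I_D1 = (1 + λ V_DS2)/(1 + λ V_DS1).
2.79/2.1 = 1.329 = (1 + 6.44 λ)/(1 + 2.54 λ).
Solving: λ (I_D1 V_DS2 − I_D2 V_DS1) = I_D2 − I_D1, so λ = (2.79 − 2.1) / (2.1 × 6.44 − 2.79 × 2.54) = 0.69 / 6.44 = 0.107 V⁻¹.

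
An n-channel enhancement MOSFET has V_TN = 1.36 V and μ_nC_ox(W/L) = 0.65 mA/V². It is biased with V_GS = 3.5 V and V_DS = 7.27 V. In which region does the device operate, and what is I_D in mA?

V_ov = V_GS − V_TN = 3.5 − 1.36 = 2.14 V.
Since V_DS = 7.27 V ≥ V_ov = 2.14 V, the device is in saturation.
I_D = ½ k_n V_ov² = 0.5 × 0.65 × 2.14² = 1.49 mA.

Saturation; I_D = 1.49 mA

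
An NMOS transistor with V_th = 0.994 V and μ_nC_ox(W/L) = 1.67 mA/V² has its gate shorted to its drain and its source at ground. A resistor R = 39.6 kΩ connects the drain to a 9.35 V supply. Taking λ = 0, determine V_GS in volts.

V_GS = 1.48 V

With gate tied to drain, V_GS = V_DS ≥ V_GS − V_th, so the device is in saturation.
KCL at the drain: ½ k_n (V_GS − V_th)² = (V_DD − V_GS)/R.
Let x = V_GS − 0.994. Then 33.1 x² + x − 8.356 = 0, giving x = 0.488 V (positive root), so V_GS = 1.48 V.
I_D = (V_DD − V_GS)/R = (9.35 − 1.48) / 39.6 = 0.199 mA.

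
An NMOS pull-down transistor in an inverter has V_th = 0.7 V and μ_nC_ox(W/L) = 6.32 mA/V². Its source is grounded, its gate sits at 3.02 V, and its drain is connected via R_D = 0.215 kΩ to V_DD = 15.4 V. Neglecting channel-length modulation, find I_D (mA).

I_D = 17.0 mA

V_GS = V_G = 3.02 V, so V_ov = 3.02 − 0.7 = 2.32 V.
Assume saturation: I_D = ½ k_n V_ov² = 0.5 × 6.32 × 2.32² = 17 mA, giving V_DS = V_DD − I_D R_D = 15.4 − 17 × 0.215 = 11.7 V.
V_DS = 11.7 V ≥ V_ov = 2.32 V, confirming saturation.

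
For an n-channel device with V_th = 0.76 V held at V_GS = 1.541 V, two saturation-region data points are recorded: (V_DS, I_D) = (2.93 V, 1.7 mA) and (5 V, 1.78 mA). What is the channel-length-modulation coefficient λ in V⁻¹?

λ = 0.0244 V⁻¹

With V_GS fixed, I_D ∝ (1 + λ V_DS) in saturation, so I_D2/I_D1 = (1 + λ V_DS2)/(1 + λ V_DS1).
1.78/1.7 = 1.047 = (1 + 5 λ)/(1 + 2.93 λ).
Solving: λ (I_D1 V_DS2 − I_D2 V_DS1) = I_D2 − I_D1, so λ = (1.78 − 1.7) / (1.7 × 5 − 1.78 × 2.93) = 0.08 / 3.28 = 0.0244 V⁻¹.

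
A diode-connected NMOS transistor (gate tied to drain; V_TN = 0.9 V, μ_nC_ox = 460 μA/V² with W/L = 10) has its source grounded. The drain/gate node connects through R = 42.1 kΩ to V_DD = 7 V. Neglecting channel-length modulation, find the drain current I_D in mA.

With gate tied to drain, V_GS = V_DS ≥ V_GS − V_TN, so the device is in saturation.
k_n = μ_nC_ox · (W/L) = 4.6 mA/V².
KCL at the drain: ½ k_n (V_GS − V_TN)² = (V_DD − V_GS)/R.
Let x = V_GS − 0.9. Then 96.8 x² + x − 6.1 = 0, giving x = 0.246 V (positive root), so V_GS = 1.15 V.
I_D = (V_DD − V_GS)/R = (7 − 1.15) / 42.1 = 0.139 mA.

I_D = 0.139 mA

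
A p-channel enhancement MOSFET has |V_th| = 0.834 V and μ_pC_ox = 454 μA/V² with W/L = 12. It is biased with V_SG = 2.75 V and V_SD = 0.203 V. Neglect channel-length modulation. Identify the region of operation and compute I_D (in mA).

Triode; I_D = 2.01 mA

k_p = μ_pC_ox · (W/L) = 5.448 mA/V².
V_ov = V_SG − |V_th| = 2.75 − 0.834 = 1.92 V.
Since V_SD = 0.203 V < V_ov = 1.92 V, the device is in the triode region.
I_D = k_p [V_ov · V_SD − ½ V_SD²] = 5.448 × [1.92 × 0.203 − 0.5 × 0.203²] = 2.01 mA.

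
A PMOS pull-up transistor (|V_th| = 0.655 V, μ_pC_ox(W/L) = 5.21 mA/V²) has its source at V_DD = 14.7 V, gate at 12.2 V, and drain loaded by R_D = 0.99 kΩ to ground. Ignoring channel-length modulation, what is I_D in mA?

V_SG = V_DD − V_G = 14.7 − 12.2 = 2.5 V, so V_ov = 2.5 − 0.655 = 1.84 V.
Assume saturation: I_D = ½ k_p V_ov² = 0.5 × 5.21 × 1.84² = 8.87 mA, giving V_SD = V_DD − I_D R_D = 14.7 − 8.87 × 0.99 = 5.92 V.
V_SD = 5.92 V ≥ V_ov = 1.84 V, confirming saturation.

I_D = 8.87 mA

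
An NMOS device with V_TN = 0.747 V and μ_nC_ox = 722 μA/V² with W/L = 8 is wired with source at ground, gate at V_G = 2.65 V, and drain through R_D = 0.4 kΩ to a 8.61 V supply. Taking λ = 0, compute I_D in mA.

I_D = 10.5 mA

V_GS = V_G = 2.65 V, so V_ov = 2.65 − 0.747 = 1.9 V.
k_n = μ_nC_ox · (W/L) = 5.776 mA/V².
Assume saturation: I_D = ½ k_n V_ov² = 0.5 × 5.776 × 1.9² = 10.5 mA, giving V_DS = V_DD − I_D R_D = 8.61 − 10.5 × 0.4 = 4.43 V.
V_DS = 4.43 V ≥ V_ov = 1.9 V, confirming saturation.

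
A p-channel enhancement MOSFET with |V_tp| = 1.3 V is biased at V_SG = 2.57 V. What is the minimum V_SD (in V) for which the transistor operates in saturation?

The boundary between triode and saturation is V_SD = V_SG − |V_tp| = V_ov.
V_ov = 2.57 − 1.3 = 1.27 V.

V_SD,sat = 1.27 V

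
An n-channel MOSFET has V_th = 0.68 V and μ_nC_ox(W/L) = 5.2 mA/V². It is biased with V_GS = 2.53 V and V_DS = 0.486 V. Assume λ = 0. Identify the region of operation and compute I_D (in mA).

V_ov = V_GS − V_th = 2.53 − 0.68 = 1.85 V.
Since V_DS = 0.486 V < V_ov = 1.85 V, the device is in the triode region.
I_D = k_n [V_ov · V_DS − ½ V_DS²] = 5.2 × [1.85 × 0.486 − 0.5 × 0.486²] = 4.06 mA.

Triode; I_D = 4.06 mA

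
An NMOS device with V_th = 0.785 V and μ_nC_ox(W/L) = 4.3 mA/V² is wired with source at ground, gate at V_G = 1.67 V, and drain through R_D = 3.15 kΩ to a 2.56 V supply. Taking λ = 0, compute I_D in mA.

I_D = 0.742 mA

V_GS = V_G = 1.67 V, so V_ov = 1.67 − 0.785 = 0.885 V.
Assume saturation: I_D = ½ k_n V_ov² = 0.5 × 4.3 × 0.885² = 1.68 mA, giving V_DS = V_DD − I_D R_D = 2.56 − 1.68 × 3.15 = -2.74 V.
But -2.74 V < V_ov = 0.885 V, so the device is actually in triode.
In triode I_D = k_n[V_ov V_DS − ½ V_DS²] and I_D = (V_DD − V_DS)/R_D. Equating: 6.77 V_DS² − 12.99 V_DS + 2.56 = 0, giving V_DS = 0.223 V (the root below V_ov).
I_D = (2.56 − 0.223) / 3.15 = 0.742 mA.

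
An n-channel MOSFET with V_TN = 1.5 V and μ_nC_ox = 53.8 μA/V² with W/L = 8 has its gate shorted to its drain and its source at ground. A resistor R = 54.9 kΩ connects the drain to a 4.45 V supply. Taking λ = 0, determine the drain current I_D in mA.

With gate tied to drain, V_GS = V_DS ≥ V_GS − V_TN, so the device is in saturation.
k_n = μ_nC_ox · (W/L) = 0.4304 mA/V².
KCL at the drain: ½ k_n (V_GS − V_TN)² = (V_DD − V_GS)/R.
Let x = V_GS − 1.5. Then 11.8 x² + x − 2.95 = 0, giving x = 0.459 V (positive root), so V_GS = 1.96 V.
I_D = (V_DD − V_GS)/R = (4.45 − 1.96) / 54.9 = 0.0454 mA.

I_D = 0.0454 mA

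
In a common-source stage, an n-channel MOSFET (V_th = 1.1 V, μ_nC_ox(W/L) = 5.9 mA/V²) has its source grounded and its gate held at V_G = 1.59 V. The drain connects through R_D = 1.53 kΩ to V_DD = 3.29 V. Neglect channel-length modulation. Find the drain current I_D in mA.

V_GS = V_G = 1.59 V, so V_ov = 1.59 − 1.1 = 0.49 V.
Assume saturation: I_D = ½ k_n V_ov² = 0.5 × 5.9 × 0.49² = 0.708 mA, giving V_DS = V_DD − I_D R_D = 3.29 − 0.708 × 1.53 = 2.21 V.
V_DS = 2.21 V ≥ V_ov = 0.49 V, confirming saturation.

I_D = 0.708 mA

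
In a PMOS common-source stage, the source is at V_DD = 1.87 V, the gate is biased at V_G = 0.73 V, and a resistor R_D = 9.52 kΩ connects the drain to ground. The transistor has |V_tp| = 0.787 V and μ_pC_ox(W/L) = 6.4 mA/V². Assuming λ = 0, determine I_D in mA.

V_SG = V_DD − V_G = 1.87 − 0.73 = 1.14 V, so V_ov = 1.14 − 0.787 = 0.353 V.
Assume saturation: I_D = ½ k_p V_ov² = 0.5 × 6.4 × 0.353² = 0.399 mA, giving V_SD = V_DD − I_D R_D = 1.87 − 0.399 × 9.52 = -1.93 V.
But -1.93 V < V_ov = 0.353 V, so the device is actually in triode.
In triode I_D = k_p[V_ov V_SD − ½ V_SD²] and I_D = (V_DD − V_SD)/R_D. Equating: 30.5 V_SD² − 22.51 V_SD + 1.87 = 0, giving V_SD = 0.0954 V (the root below V_ov).
I_D = (1.87 − 0.0954) / 9.52 = 0.186 mA.

I_D = 0.186 mA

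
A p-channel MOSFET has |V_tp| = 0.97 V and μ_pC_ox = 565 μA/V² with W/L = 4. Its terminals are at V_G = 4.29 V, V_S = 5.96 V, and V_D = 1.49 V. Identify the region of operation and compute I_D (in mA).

Saturation; I_D = 0.554 mA

V_SG = V_S − V_G = 5.96 − 4.29 = 1.67 V; V_SD = V_S − V_D = 5.96 − 1.49 = 4.47 V.
k_p = μ_pC_ox · (W/L) = 2.26 mA/V².
V_ov = V_SG − |V_tp| = 1.67 − 0.97 = 0.7 V.
Since V_SD = 4.47 V ≥ V_ov = 0.7 V, the device is in saturation.
I_D = ½ k_p V_ov² = 0.5 × 2.26 × 0.7² = 0.554 mA.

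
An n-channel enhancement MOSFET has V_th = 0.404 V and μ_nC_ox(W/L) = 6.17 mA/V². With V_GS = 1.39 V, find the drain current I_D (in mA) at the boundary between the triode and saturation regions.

At the boundary V_DS = V_ov = V_GS − V_th = 1.39 − 0.404 = 0.986 V.
I_D = ½ k_n V_ov² = 0.5 × 6.17 × 0.986² = 3 mA.

I_D = 3.00 mA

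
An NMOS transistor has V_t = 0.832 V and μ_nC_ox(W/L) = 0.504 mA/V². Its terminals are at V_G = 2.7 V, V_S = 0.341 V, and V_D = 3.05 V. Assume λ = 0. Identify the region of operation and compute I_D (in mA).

Saturation; I_D = 0.588 mA

V_GS = V_G − V_S = 2.7 − 0.341 = 2.36 V; V_DS = V_D − V_S = 3.05 − 0.341 = 2.71 V.
V_ov = V_GS − V_t = 2.36 − 0.832 = 1.53 V.
Since V_DS = 2.71 V ≥ V_ov = 1.53 V, the device is in saturation.
I_D = ½ k_n V_ov² = 0.5 × 0.504 × 1.53² = 0.588 mA.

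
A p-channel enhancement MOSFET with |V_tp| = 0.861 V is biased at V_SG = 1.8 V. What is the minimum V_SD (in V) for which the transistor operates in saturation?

V_SD,sat = 0.939 V

The boundary between triode and saturation is V_SD = V_SG − |V_tp| = V_ov.
V_ov = 1.8 − 0.861 = 0.939 V.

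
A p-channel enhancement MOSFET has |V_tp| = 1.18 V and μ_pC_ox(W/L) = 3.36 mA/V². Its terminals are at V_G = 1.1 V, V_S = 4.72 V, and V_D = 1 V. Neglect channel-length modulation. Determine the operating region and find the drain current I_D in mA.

V_SG = V_S − V_G = 4.72 − 1.1 = 3.62 V; V_SD = V_S − V_D = 4.72 − 1 = 3.72 V.
V_ov = V_SG − |V_tp| = 3.62 − 1.18 = 2.44 V.
Since V_SD = 3.72 V ≥ V_ov = 2.44 V, the device is in saturation.
I_D = ½ k_p V_ov² = 0.5 × 3.36 × 2.44² = 10 mA.

Saturation; I_D = 10.0 mA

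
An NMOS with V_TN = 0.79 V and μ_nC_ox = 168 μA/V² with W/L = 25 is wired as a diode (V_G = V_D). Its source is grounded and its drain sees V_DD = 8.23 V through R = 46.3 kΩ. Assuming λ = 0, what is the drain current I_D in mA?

With gate tied to drain, V_GS = V_DS ≥ V_GS − V_TN, so the device is in saturation.
k_n = μ_nC_ox · (W/L) = 4.2 mA/V².
KCL at the drain: ½ k_n (V_GS − V_TN)² = (V_DD − V_GS)/R.
Let x = V_GS − 0.79. Then 97.2 x² + x − 7.44 = 0, giving x = 0.272 V (positive root), so V_GS = 1.06 V.
I_D = (V_DD − V_GS)/R = (8.23 − 1.06) / 46.3 = 0.155 mA.

I_D = 0.155 mA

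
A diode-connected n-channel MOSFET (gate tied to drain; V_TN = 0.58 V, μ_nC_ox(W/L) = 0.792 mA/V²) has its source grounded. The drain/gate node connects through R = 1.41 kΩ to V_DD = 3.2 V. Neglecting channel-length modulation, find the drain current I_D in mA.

I_D = 0.831 mA

With gate tied to drain, V_GS = V_DS ≥ V_GS − V_TN, so the device is in saturation.
KCL at the drain: ½ k_n (V_GS − V_TN)² = (V_DD − V_GS)/R.
Let x = V_GS − 0.58. Then 0.558 x² + x − 2.62 = 0, giving x = 1.45 V (positive root), so V_GS = 2.03 V.
I_D = (V_DD − V_GS)/R = (3.2 − 2.03) / 1.41 = 0.831 mA.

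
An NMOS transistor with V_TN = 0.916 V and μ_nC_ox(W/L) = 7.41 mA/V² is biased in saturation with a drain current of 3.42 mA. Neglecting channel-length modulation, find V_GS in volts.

V_GS = 1.88 V

In saturation I_D = ½ k_n (V_GS − V_TN)², so V_GS − V_TN = √(2 I_D / k_n) = √(2 × 3.42 / 7.41) = 0.961 V.
V_GS = 0.916 + 0.961 = 1.88 V.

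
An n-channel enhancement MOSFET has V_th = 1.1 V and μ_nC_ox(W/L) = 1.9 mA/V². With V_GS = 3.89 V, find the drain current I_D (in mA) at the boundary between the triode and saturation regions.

I_D = 7.39 mA

At the boundary V_DS = V_ov = V_GS − V_th = 3.89 − 1.1 = 2.79 V.
I_D = ½ k_n V_ov² = 0.5 × 1.9 × 2.79² = 7.39 mA.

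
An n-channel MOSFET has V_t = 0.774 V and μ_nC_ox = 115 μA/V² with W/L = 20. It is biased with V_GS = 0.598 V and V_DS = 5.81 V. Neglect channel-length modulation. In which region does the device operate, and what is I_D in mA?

Cutoff; I_D = 0 mA

V_GS = 0.598 V < V_t = 0.774 V, so the transistor is in cutoff.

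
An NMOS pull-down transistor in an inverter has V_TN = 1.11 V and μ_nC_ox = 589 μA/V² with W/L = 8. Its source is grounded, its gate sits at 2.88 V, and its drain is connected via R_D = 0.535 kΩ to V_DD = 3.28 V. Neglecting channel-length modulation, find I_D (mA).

V_GS = V_G = 2.88 V, so V_ov = 2.88 − 1.11 = 1.77 V.
k_n = μ_nC_ox · (W/L) = 4.712 mA/V².
Assume saturation: I_D = ½ k_n V_ov² = 0.5 × 4.712 × 1.77² = 7.38 mA, giving V_DS = V_DD − I_D R_D = 3.28 − 7.38 × 0.535 = -0.669 V.
But -0.669 V < V_ov = 1.77 V, so the device is actually in triode.
In triode I_D = k_n[V_ov V_DS − ½ V_DS²] and I_D = (V_DD − V_DS)/R_D. Equating: 1.26 V_DS² − 5.462 V_DS + 3.28 = 0, giving V_DS = 0.72 V (the root below V_ov).
I_D = (3.28 − 0.72) / 0.535 = 4.78 mA.

I_D = 4.78 mA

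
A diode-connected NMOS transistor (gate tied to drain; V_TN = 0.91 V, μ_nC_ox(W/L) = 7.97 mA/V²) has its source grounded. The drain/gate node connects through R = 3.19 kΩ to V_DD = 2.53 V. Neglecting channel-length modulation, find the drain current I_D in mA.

I_D = 0.408 mA

With gate tied to drain, V_GS = V_DS ≥ V_GS − V_TN, so the device is in saturation.
KCL at the drain: ½ k_n (V_GS − V_TN)² = (V_DD − V_GS)/R.
Let x = V_GS − 0.91. Then 12.7 x² + x − 1.62 = 0, giving x = 0.32 V (positive root), so V_GS = 1.23 V.
I_D = (V_DD − V_GS)/R = (2.53 − 1.23) / 3.19 = 0.408 mA.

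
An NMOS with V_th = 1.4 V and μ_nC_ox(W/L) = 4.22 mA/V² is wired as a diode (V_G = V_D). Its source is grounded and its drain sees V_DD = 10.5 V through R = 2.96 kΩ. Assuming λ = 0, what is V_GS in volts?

With gate tied to drain, V_GS = V_DS ≥ V_GS − V_th, so the device is in saturation.
KCL at the drain: ½ k_n (V_GS − V_th)² = (V_DD − V_GS)/R.
Let x = V_GS − 1.4. Then 6.25 x² + x − 9.1 = 0, giving x = 1.13 V (positive root), so V_GS = 2.53 V.
I_D = (V_DD − V_GS)/R = (10.5 − 2.53) / 2.96 = 2.69 mA.

V_GS = 2.53 V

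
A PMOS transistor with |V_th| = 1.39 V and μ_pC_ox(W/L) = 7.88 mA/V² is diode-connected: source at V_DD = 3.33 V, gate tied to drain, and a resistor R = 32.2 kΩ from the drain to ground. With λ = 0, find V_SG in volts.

With gate tied to drain, V_SG = V_SD ≥ V_SG − |V_th|, so the device is in saturation.
KCL at the drain: ½ k_p (V_SG − |V_th|)² = (V_DD − V_SG)/R.
Let x = V_SG − 1.39. Then 127 x² + x − 1.94 = 0, giving x = 0.12 V (positive root), so V_SG = 1.51 V.
I_D = (V_DD − V_SG)/R = (3.33 − 1.51) / 32.2 = 0.0565 mA.

V_SG = 1.51 V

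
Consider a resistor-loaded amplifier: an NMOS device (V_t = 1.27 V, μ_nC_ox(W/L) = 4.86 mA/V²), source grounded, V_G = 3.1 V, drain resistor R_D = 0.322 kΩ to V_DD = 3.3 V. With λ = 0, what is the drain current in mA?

V_GS = V_G = 3.1 V, so V_ov = 3.1 − 1.27 = 1.83 V.
Assume saturation: I_D = ½ k_n V_ov² = 0.5 × 4.86 × 1.83² = 8.14 mA, giving V_DS = V_DD − I_D R_D = 3.3 − 8.14 × 0.322 = 0.68 V.
But 0.68 V < V_ov = 1.83 V, so the device is actually in triode.
In triode I_D = k_n[V_ov V_DS − ½ V_DS²] and I_D = (V_DD − V_DS)/R_D. Equating: 0.782 V_DS² − 3.864 V_DS + 3.3 = 0, giving V_DS = 1.1 V (the root below V_ov).
I_D = (3.3 − 1.1) / 0.322 = 6.84 mA.

I_D = 6.84 mA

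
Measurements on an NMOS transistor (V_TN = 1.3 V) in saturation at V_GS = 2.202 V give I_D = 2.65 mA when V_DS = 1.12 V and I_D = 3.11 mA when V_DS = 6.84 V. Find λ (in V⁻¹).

λ = 0.0314 V⁻¹

With V_GS fixed, I_D ∝ (1 + λ V_DS) in saturation, so I_D2/I_D1 = (1 + λ V_DS2)/(1 + λ V_DS1).
3.11/2.65 = 1.174 = (1 + 6.84 λ)/(1 + 1.12 λ).
Solving: λ (I_D1 V_DS2 − I_D2 V_DS1) = I_D2 − I_D1, so λ = (3.11 − 2.65) / (2.65 × 6.84 − 3.11 × 1.12) = 0.46 / 14.6 = 0.0314 V⁻¹.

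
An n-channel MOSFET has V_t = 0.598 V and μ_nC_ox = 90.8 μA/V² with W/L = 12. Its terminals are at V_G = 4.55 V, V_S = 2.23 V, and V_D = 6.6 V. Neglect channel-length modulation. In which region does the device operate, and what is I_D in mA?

V_GS = V_G − V_S = 4.55 − 2.23 = 2.32 V; V_DS = V_D − V_S = 6.6 − 2.23 = 4.37 V.
k_n = μ_nC_ox · (W/L) = 1.09 mA/V².
V_ov = V_GS − V_t = 2.32 − 0.598 = 1.72 V.
Since V_DS = 4.37 V ≥ V_ov = 1.72 V, the device is in saturation.
I_D = ½ k_n V_ov² = 0.5 × 1.09 × 1.72² = 1.62 mA.

Saturation; I_D = 1.62 mA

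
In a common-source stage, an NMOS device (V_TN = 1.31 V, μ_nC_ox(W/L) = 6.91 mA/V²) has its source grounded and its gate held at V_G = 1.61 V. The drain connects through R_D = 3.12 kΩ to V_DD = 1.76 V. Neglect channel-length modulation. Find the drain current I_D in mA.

I_D = 0.311 mA

V_GS = V_G = 1.61 V, so V_ov = 1.61 − 1.31 = 0.3 V.
Assume saturation: I_D = ½ k_n V_ov² = 0.5 × 6.91 × 0.3² = 0.311 mA, giving V_DS = V_DD − I_D R_D = 1.76 − 0.311 × 3.12 = 0.79 V.
V_DS = 0.79 V ≥ V_ov = 0.3 V, confirming saturation.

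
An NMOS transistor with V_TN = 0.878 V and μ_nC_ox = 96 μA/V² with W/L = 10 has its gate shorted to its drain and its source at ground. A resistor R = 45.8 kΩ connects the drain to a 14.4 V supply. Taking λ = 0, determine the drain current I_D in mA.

With gate tied to drain, V_GS = V_DS ≥ V_GS − V_TN, so the device is in saturation.
k_n = μ_nC_ox · (W/L) = 0.96 mA/V².
KCL at the drain: ½ k_n (V_GS − V_TN)² = (V_DD − V_GS)/R.
Let x = V_GS − 0.878. Then 22 x² + x − 13.52 = 0, giving x = 0.762 V (positive root), so V_GS = 1.64 V.
I_D = (V_DD − V_GS)/R = (14.4 − 1.64) / 45.8 = 0.279 mA.

I_D = 0.279 mA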